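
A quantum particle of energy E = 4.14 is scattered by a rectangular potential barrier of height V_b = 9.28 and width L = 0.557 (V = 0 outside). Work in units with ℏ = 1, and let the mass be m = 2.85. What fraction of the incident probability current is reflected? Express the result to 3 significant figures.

R = 0.991

Since E < V_b the interior solution is evanescent with decay constant κ = √(2m(V_b − E))/ℏ = 5.413.
κL = 3.015, sinh(κL) = 10.17.
Matching ψ, ψ′ at both faces gives T = [1 + V_b² sinh²(κL) / (4E(V_b − E))]⁻¹ = 1/105.6 = 0.00947.
R = 1 − T = 0.991.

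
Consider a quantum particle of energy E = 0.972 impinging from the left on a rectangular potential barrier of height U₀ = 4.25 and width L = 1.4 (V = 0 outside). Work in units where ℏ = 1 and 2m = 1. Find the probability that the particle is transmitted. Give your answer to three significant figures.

T = 0.0176

Since E < U₀ the interior solution is evanescent with decay constant κ = √(2m(U₀ − E))/ℏ = 1.811.
κL = 2.535, sinh(κL) = 6.267.
The exact tunnelling result is T⁻¹ = 1 + U₀² sinh²(κL) / [4E(U₀ − E)] = 56.66, so T = 0.0176.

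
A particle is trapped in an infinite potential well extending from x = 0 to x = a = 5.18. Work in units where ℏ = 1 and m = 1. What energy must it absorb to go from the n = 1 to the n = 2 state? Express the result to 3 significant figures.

ΔE = 0.552

E_n = n²π²ℏ²/(2ma²), so ΔE = (2² − 1²) π²ℏ²/(2ma²).
ΔE = 3 × π² / (2 × 1 × 5.18²) = 0.5517.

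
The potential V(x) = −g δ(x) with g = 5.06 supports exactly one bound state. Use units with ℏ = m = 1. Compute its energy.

For x ≠ 0 the bound state is ψ ∝ e^{−κ|x|}; integrating the TISE across the delta gives the cusp condition 2κ = 2mg/ℏ², so κ = 5.060.
Then E = −ℏ²κ²/(2m) = −mg²/(2ℏ²) = -12.80.

E = -12.8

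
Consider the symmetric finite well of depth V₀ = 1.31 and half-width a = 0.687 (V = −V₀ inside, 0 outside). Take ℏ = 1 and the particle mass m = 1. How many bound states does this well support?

N = 1

The dimensionless depth is z₀ = a√(2mV₀)/ℏ = 0.687 × √(2.620) = 1.112.
The even/odd transcendental equations gain one root per π/2 in z₀, giving N = 1 + ⌊2z₀/π⌋ = 1 + ⌊0.7079⌋ = 1.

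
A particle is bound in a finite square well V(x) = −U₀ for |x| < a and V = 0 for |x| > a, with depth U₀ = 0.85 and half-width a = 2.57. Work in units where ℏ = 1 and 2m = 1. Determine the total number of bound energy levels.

N = 2

Define the well-strength parameter z₀ = (a/ℏ)√(2mU₀) = 2.57 × √(2·0.5·0.85) = 2.369.
A new bound state (alternating even/odd) appears each time z₀ passes a multiple of π/2, so N = ⌊2z₀/π⌋ + 1 = ⌊1.508⌋ + 1 = 2.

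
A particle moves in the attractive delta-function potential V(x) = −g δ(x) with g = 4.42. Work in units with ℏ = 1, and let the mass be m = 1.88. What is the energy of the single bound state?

E = -18.4

The bound state is ψ(x) = √κ e^{−κ|x|}. The derivative jump ψ'(0⁺) − ψ'(0⁻) = −(2mg/ℏ²)ψ(0) fixes κ = mg/ℏ² = 8.310.
Then E = −ℏ²κ²/(2m) = −mg²/(2ℏ²) = -18.36.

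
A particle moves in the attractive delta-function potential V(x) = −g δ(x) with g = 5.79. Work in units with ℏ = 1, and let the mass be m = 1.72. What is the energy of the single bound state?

For x ≠ 0 the bound state is ψ ∝ e^{−κ|x|}; integrating the TISE across the delta gives the cusp condition 2κ = 2mg/ℏ², so κ = 9.959.
Then E = −ℏ²κ²/(2m) = −mg²/(2ℏ²) = -28.83.

E = -28.8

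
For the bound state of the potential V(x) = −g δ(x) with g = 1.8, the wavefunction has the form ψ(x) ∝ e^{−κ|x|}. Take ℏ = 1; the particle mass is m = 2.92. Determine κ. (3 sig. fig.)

Integrate −(ℏ²/2m)ψ'' − gδ(x)ψ = Eψ from −ε to +ε: the ψ'' term gives ψ'(0⁺) − ψ'(0⁻) and the δ term gives −(2mg/ℏ²)ψ(0).
With ψ ∝ e^{−κ|x|} this yields −2κ = −2mg/ℏ², so κ = mg/ℏ² = 5.256.

κ = 5.26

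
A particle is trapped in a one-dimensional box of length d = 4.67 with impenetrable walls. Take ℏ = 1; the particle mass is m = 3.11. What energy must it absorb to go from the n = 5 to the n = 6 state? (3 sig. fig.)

E_n = n²π²ℏ²/(2md²), so ΔE = (6² − 5²) π²ℏ²/(2md²).
ΔE = 11 × π² / (2 × 3.11 × 4.67²) = 0.8003.

ΔE = 0.800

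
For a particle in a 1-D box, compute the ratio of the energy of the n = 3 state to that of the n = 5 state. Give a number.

0.36

Since E_n ∝ n², the ratio is (3/5)² = 0.36.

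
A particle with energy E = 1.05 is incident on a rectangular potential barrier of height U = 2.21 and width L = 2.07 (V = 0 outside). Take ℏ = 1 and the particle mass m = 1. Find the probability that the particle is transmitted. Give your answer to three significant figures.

Since E < U the interior solution is evanescent with decay constant κ = √(2m(U − E))/ℏ = 1.523.
κL = 3.153, sinh(κL) = 11.68.
The exact tunnelling result is T⁻¹ = 1 + U² sinh²(κL) / [4E(U − E)] = 137.8, so T = 0.00726.

T = 0.00726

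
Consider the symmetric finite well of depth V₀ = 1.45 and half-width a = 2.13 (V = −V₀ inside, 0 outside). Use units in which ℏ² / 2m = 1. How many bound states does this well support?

N = 2

The dimensionless depth is z₀ = a√(2mV₀)/ℏ = 2.13 × √(1.450) = 2.565.
The even/odd transcendental equations gain one root per π/2 in z₀, giving N = 1 + ⌊2z₀/π⌋ = 1 + ⌊1.633⌋ = 2.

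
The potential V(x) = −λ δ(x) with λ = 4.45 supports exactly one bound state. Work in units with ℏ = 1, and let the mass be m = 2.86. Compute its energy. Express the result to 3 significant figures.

The bound state is ψ(x) = √κ e^{−κ|x|}. The derivative jump ψ'(0⁺) − ψ'(0⁻) = −(2mλ/ℏ²)ψ(0) fixes κ = mλ/ℏ² = 12.73.
Then E = −ℏ²κ²/(2m) = −mλ²/(2ℏ²) = -28.32.

E = -28.3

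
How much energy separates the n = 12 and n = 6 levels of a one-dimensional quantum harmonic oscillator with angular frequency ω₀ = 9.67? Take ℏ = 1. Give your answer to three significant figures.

E_n = ℏω₀(n + ½), so ΔE = (12 − 6) ℏω₀ = 6 × 9.67 = 58.02.

ΔE = 58.0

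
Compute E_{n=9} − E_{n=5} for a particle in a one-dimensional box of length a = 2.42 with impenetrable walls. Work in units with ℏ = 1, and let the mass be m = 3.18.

E_n = n²π²ℏ²/(2ma²), so ΔE = (9² − 5²) π²ℏ²/(2ma²).
ΔE = 56 × π² / (2 × 3.18 × 2.42²) = 14.84.

ΔE = 14.8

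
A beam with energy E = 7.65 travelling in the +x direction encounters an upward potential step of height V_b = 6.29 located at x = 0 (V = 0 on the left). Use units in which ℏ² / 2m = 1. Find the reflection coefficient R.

The wavenumbers are k₁ = √(2mE)/ℏ = 2.766 on the left and k₂ = √(2m(E − V_b))/ℏ = 1.166 on the right.
Matching ψ and ψ′ at x = 0 gives r = (k₁ − k₂)/(k₁ + k₂), so R = r² = 0.1655 and T = 1 − R = 0.8345.

R = 0.166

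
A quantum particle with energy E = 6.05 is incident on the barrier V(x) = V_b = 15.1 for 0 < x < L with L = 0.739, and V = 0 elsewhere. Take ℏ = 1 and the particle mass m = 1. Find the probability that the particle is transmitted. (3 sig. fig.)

E < V_b: inside the barrier ψ ∝ e^{±κx} with κ = √(2m(V_b − E))/ℏ = 4.254.
κL = 3.144, sinh(κL) = 11.58.
Matching ψ, ψ′ at both faces gives T = [1 + V_b² sinh²(κL) / (4E(V_b − E))]⁻¹ = 1/140.5 = 0.00712.

T = 0.00712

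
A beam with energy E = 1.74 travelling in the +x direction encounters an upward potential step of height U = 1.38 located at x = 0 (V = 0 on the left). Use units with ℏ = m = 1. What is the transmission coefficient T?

The wavenumbers are k₁ = √(2mE)/ℏ = 1.865 on the left and k₂ = √(2m(E − U))/ℏ = 0.8485 on the right.
Continuity of ψ and ψ′ at the step yields the reflection amplitude r = (k₁ − k₂)/(k₁ + k₂) = 0.3747; thus R = |r|² = 0.1404, T = 0.8596.

T = 0.860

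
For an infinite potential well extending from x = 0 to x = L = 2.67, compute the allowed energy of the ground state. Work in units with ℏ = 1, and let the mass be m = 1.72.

E = 0.402

The infinite-well eigenfunctions ψ_n = √(2/L) sin(nπx/L) vanish at both walls, giving E_n = n²π²ℏ²/(2mL²).
E_1 = 1² × π² / (2 × 1.72 × 2.67²) = 0.4025.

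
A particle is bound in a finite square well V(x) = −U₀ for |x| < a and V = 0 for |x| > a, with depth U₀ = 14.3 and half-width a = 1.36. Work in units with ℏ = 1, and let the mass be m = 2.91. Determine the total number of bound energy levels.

N = 8

The dimensionless depth is z₀ = a√(2mU₀)/ℏ = 1.36 × √(83.23) = 12.41.
The even/odd transcendental equations gain one root per π/2 in z₀, giving N = 1 + ⌊2z₀/π⌋ = 1 + ⌊7.899⌋ = 8.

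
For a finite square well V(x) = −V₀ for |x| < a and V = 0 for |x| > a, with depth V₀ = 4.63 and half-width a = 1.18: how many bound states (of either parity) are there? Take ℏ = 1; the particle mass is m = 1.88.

The dimensionless depth is z₀ = a√(2mV₀)/ℏ = 1.18 × √(17.41) = 4.923.
A new bound state (alternating even/odd) appears each time z₀ passes a multiple of π/2, so N = ⌊2z₀/π⌋ + 1 = ⌊3.134⌋ + 1 = 4.

N = 4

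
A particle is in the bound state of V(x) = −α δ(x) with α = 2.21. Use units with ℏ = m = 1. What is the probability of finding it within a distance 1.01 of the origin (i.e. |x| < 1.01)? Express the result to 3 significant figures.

The normalised bound state is ψ = √κ e^{−κ|x|} with κ = mα/ℏ² = 2.210.
P(|x| < d) = ∫_{−d}^{d} κ e^{−2κ|x|} dx = 1 − e^{−2κd} = 1 − e^{−4.464} = 0.9885.

P = 0.988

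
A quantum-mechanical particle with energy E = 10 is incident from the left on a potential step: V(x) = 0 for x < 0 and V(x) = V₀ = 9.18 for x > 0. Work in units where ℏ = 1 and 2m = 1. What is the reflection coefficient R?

R = 0.308

The wavenumbers are k₁ = √(2mE)/ℏ = 3.162 on the left and k₂ = √(2m(E − V₀))/ℏ = 0.9055 on the right.
Continuity of ψ and ψ′ at the step yields the reflection amplitude r = (k₁ − k₂)/(k₁ + k₂) = 0.5548; thus R = |r|² = 0.3078, T = 0.6922.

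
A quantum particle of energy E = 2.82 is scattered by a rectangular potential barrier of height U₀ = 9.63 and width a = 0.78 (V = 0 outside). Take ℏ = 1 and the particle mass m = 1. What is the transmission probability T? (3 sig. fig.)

Since E < U₀ the interior solution is evanescent with decay constant κ = √(2m(U₀ − E))/ℏ = 3.691.
κa = 2.879, sinh(κa) = 8.867.
Matching ψ, ψ′ at both faces gives T = [1 + U₀² sinh²(κa) / (4E(U₀ − E))]⁻¹ = 1/95.91 = 0.0104.

T = 0.0104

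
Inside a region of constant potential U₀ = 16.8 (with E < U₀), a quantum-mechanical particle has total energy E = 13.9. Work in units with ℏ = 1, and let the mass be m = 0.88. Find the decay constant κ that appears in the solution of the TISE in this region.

κ = 2.26

Since E < U₀ the TISE in this region is ψ'' = κ²ψ with κ = √(2m(U₀ − E))/ℏ.
κ = √(2 × 0.88 × 2.9) = 2.259.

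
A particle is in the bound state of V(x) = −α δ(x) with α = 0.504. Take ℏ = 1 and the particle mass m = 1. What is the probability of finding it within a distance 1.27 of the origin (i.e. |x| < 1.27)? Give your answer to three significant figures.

P = 0.722

The normalised bound state is ψ = √κ e^{−κ|x|} with κ = mα/ℏ² = 0.5040.
P(|x| < d) = ∫_{−d}^{d} κ e^{−2κ|x|} dx = 1 − e^{−2κd} = 1 − e^{−1.280} = 0.7220.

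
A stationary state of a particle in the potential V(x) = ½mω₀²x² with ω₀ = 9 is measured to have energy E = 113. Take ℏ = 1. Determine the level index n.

E_n = ℏω₀(n + ½) ⇒ n = E/(ℏω₀) − ½ = 113/9 − 0.5 = 12.056 → n = 12.

n = 12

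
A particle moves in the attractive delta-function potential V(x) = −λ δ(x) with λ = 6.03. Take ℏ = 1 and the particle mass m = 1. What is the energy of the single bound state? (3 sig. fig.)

E = -18.2

The bound state is ψ(x) = √κ e^{−κ|x|}. The derivative jump ψ'(0⁺) − ψ'(0⁻) = −(2mλ/ℏ²)ψ(0) fixes κ = mλ/ℏ² = 6.030.
Then E = −ℏ²κ²/(2m) = −mλ²/(2ℏ²) = -18.18.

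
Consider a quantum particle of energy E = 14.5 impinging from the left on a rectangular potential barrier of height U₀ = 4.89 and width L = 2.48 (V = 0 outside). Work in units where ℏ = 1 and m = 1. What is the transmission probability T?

E > U₀: inside the barrier k₂ = √(2m(E − U₀))/ℏ = 4.384, k₂L = 10.87.
Matching at both interfaces gives T⁻¹ = 1 + U₀² sin²(k₂L) / [4E(E − U₀)] = 1.042, hence T = 0.959.

T = 0.959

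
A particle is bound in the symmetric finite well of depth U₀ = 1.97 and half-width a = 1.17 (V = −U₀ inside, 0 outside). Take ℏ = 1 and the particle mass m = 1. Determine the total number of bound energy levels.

The dimensionless depth is z₀ = a√(2mU₀)/ℏ = 1.17 × √(3.940) = 2.322.
A new bound state (alternating even/odd) appears each time z₀ passes a multiple of π/2, so N = ⌊2z₀/π⌋ + 1 = ⌊1.478⌋ + 1 = 2.

N = 2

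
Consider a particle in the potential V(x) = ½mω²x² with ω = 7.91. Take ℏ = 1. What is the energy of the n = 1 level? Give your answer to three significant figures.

E = 11.9

The oscillator eigenvalues are E_n = ℏω(n + ½), so E_1 = 7.91 × 1.5 = 11.87.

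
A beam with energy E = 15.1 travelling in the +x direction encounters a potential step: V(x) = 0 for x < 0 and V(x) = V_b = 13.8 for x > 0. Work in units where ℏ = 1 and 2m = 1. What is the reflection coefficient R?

On each side the TISE gives plane waves with k = √(2m(E − V))/ℏ: k₁ = √(2·½·15.1) = 3.886, k₂ = √(2·½·1.3) = 1.140.
Matching ψ and ψ′ at x = 0 gives r = (k₁ − k₂)/(k₁ + k₂), so R = r² = 0.2984 and T = 1 − R = 0.7016.

R = 0.298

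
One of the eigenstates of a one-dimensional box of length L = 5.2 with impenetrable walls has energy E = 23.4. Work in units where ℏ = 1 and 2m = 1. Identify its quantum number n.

n = 8

For an infinite well E_n = n²π²ℏ²/(2mL²), so n = (L/πℏ)√(2mE).
n = (5.2/π) × √(2 × 0.5 × 23.4) = 8.007 → n = 8.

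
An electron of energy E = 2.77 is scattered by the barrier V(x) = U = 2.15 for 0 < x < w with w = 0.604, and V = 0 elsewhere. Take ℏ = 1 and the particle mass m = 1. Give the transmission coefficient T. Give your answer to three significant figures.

Above the barrier the interior wavenumber is k₂ = √(2m(E − U))/ℏ = 1.114, giving phase k₂w = 0.6726.
T = [1 + U² sin²(k₂w) / (4E(E − U))]⁻¹ = 1/1.261 = 0.793.

T = 0.793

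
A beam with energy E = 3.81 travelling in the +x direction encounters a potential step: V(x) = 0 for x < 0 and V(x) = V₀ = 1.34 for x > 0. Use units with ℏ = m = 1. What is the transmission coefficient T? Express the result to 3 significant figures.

The wavenumbers are k₁ = √(2mE)/ℏ = 2.760 on the left and k₂ = √(2m(E − V₀))/ℏ = 2.223 on the right.
Matching ψ and ψ′ at x = 0 gives r = (k₁ − k₂)/(k₁ + k₂), so R = r² = 0.01165 and T = 1 − R = 0.9884.

T = 0.988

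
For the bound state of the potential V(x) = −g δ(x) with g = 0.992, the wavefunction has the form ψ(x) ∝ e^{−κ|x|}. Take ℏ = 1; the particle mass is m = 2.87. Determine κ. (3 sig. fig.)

Integrating the TISE across x = 0 gives the cusp condition ψ'(0⁺) − ψ'(0⁻) = −(2mg/ℏ²)ψ(0).
With ψ ∝ e^{−κ|x|} this yields −2κ = −2mg/ℏ², so κ = mg/ℏ² = 2.847.

κ = 2.85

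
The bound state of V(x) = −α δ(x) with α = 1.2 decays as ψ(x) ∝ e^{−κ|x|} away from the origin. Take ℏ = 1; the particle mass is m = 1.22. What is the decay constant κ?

κ = 1.46

Integrating the TISE across x = 0 gives the cusp condition ψ'(0⁺) − ψ'(0⁻) = −(2mα/ℏ²)ψ(0).
With ψ ∝ e^{−κ|x|} this yields −2κ = −2mα/ℏ², so κ = mα/ℏ² = 1.464.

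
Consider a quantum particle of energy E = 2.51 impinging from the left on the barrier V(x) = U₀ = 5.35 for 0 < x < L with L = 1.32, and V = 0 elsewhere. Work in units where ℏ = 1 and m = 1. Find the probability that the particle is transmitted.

T = 0.00735

Since E < U₀ the interior solution is evanescent with decay constant κ = √(2m(U₀ − E))/ℏ = 2.383.
κL = 3.146, sinh(κL) = 11.60.
Matching ψ, ψ′ at both faces gives T = [1 + U₀² sinh²(κL) / (4E(U₀ − E))]⁻¹ = 1/136.1 = 0.00735.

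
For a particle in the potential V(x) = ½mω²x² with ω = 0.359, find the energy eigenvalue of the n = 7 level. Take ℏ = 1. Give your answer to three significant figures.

E = 2.69

The oscillator eigenvalues are E_n = ℏω(n + ½), so E_7 = 0.359 × 7.5 = 2.693.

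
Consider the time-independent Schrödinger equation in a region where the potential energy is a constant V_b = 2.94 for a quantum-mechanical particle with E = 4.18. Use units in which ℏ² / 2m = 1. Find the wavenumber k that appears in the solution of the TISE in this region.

With E > V_b the solution is oscillatory, ψ ∝ e^{±ikx} with k = √(2m(E − V_b))/ℏ.
k = √(2 × 0.5 × 1.24) = 1.114.

k = 1.11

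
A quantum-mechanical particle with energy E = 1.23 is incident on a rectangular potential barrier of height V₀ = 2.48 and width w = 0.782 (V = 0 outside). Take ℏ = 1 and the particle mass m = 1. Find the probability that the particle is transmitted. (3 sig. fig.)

T = 0.287

E < V₀: inside the barrier ψ ∝ e^{±κx} with κ = √(2m(V₀ − E))/ℏ = 1.581.
κw = 1.236, sinh(κw) = 1.576.
Matching ψ, ψ′ at both faces gives T = [1 + V₀² sinh²(κw) / (4E(V₀ − E))]⁻¹ = 1/3.485 = 0.287.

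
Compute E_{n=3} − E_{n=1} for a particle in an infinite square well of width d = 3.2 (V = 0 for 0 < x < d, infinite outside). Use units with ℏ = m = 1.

E_n = n²π²ℏ²/(2md²), so ΔE = (3² − 1²) π²ℏ²/(2md²).
ΔE = 8 × π² / (2 × 1 × 3.2²) = 3.855.

ΔE = 3.86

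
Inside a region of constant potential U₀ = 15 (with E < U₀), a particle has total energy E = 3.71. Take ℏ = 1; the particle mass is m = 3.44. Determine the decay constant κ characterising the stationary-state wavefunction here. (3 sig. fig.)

Since E < U₀ the TISE in this region is ψ'' = κ²ψ with κ = √(2m(U₀ − E))/ℏ.
κ = √(2 × 3.44 × 11.29) = 8.813.

κ = 8.81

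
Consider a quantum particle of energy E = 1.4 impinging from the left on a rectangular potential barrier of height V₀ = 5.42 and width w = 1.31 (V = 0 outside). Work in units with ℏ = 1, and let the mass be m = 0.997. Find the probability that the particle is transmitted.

T = 0.00184

E < V₀: inside the barrier ψ ∝ e^{±κx} with κ = √(2m(V₀ − E))/ℏ = 2.831.
κw = 3.709, sinh(κw) = 20.39.
Matching ψ, ψ′ at both faces gives T = [1 + V₀² sinh²(κw) / (4E(V₀ − E))]⁻¹ = 1/543.7 = 0.00184.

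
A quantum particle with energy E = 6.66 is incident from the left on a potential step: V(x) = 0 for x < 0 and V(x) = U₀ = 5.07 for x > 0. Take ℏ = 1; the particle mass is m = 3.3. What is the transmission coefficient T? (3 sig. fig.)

On each side the TISE gives plane waves with k = √(2m(E − V))/ℏ: k₁ = √(2·3.3·6.66) = 6.630, k₂ = √(2·3.3·1.59) = 3.239.
Continuity of ψ and ψ′ at the step yields the reflection amplitude r = (k₁ − k₂)/(k₁ + k₂) = 0.3435; thus R = |r|² = 0.1180, T = 0.8820.

T = 0.882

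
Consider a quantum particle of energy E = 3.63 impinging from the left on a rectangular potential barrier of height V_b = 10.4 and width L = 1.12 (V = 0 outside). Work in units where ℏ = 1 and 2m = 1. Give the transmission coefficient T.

T = 0.0106

E < V_b: inside the barrier ψ ∝ e^{±κx} with κ = √(2m(V_b − E))/ℏ = 2.602.
κL = 2.914, sinh(κL) = 9.189.
Matching ψ, ψ′ at both faces gives T = [1 + V_b² sinh²(κL) / (4E(V_b − E))]⁻¹ = 1/93.92 = 0.0106.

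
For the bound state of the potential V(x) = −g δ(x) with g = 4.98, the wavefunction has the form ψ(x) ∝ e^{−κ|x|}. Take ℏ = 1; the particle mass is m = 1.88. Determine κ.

κ = 9.36

Integrating the TISE across x = 0 gives the cusp condition ψ'(0⁺) − ψ'(0⁻) = −(2mg/ℏ²)ψ(0).
With ψ ∝ e^{−κ|x|} this yields −2κ = −2mg/ℏ², so κ = mg/ℏ² = 9.362.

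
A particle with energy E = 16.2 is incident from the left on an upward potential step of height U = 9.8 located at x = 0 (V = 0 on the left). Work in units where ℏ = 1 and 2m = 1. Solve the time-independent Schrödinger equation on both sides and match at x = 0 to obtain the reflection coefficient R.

R = 0.0520

The wavenumbers are k₁ = √(2mE)/ℏ = 4.025 on the left and k₂ = √(2m(E − U))/ℏ = 2.530 on the right.
Continuity of ψ and ψ′ at the step yields the reflection amplitude r = (k₁ − k₂)/(k₁ + k₂) = 0.2281; thus R = |r|² = 0.05203, T = 0.9480.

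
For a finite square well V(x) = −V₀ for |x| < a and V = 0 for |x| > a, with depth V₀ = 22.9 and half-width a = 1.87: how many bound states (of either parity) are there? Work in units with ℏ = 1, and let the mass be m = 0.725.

N = 7

The dimensionless depth is z₀ = a√(2mV₀)/ℏ = 1.87 × √(33.21) = 10.78.
The even/odd transcendental equations gain one root per π/2 in z₀, giving N = 1 + ⌊2z₀/π⌋ = 1 + ⌊6.860⌋ = 7.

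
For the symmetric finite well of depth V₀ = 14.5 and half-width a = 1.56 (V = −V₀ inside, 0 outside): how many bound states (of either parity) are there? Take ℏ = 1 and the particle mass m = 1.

N = 6

The dimensionless depth is z₀ = a√(2mV₀)/ℏ = 1.56 × √(29.00) = 8.401.
The even/odd transcendental equations gain one root per π/2 in z₀, giving N = 1 + ⌊2z₀/π⌋ = 1 + ⌊5.348⌋ = 6.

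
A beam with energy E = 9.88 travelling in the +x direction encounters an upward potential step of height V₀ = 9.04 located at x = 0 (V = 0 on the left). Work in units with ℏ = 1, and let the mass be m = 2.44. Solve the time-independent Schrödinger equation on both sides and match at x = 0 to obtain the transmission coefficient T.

The wavenumbers are k₁ = √(2mE)/ℏ = 6.944 on the left and k₂ = √(2m(E − V₀))/ℏ = 2.025 on the right.
Matching ψ and ψ′ at x = 0 gives r = (k₁ − k₂)/(k₁ + k₂), so R = r² = 0.3008 and T = 1 − R = 0.6992.

T = 0.699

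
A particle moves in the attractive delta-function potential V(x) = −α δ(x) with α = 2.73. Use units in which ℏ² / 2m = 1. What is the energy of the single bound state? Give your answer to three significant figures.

For x ≠ 0 the bound state is ψ ∝ e^{−κ|x|}; integrating the TISE across the delta gives the cusp condition 2κ = 2mα/ℏ², so κ = 1.365.
Then E = −ℏ²κ²/(2m) = −mα²/(2ℏ²) = -1.863.

E = -1.86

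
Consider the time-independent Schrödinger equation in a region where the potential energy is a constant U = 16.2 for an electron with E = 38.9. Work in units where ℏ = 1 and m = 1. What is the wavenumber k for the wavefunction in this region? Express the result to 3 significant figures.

k = 6.74

With E > U the solution is oscillatory, ψ ∝ e^{±ikx} with k = √(2m(E − U))/ℏ.
k = √(2 × 1 × 22.7) = 6.738.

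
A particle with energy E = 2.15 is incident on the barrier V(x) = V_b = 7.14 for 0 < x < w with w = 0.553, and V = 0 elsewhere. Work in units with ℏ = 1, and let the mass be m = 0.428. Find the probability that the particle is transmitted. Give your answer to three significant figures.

E < V_b: inside the barrier ψ ∝ e^{±κx} with κ = √(2m(V_b − E))/ℏ = 2.067.
κw = 1.143, sinh(κw) = 1.408.
The exact tunnelling result is T⁻¹ = 1 + V_b² sinh²(κw) / [4E(V_b − E)] = 3.357, so T = 0.298.

T = 0.298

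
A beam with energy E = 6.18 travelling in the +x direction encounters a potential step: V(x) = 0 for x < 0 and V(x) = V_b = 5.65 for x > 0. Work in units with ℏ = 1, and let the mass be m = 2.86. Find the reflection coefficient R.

R = 0.299

On each side the TISE gives plane waves with k = √(2m(E − V))/ℏ: k₁ = √(2·2.86·6.18) = 5.946, k₂ = √(2·2.86·0.53) = 1.741.
Continuity of ψ and ψ′ at the step yields the reflection amplitude r = (k₁ − k₂)/(k₁ + k₂) = 0.5470; thus R = |r|² = 0.2992, T = 0.7008.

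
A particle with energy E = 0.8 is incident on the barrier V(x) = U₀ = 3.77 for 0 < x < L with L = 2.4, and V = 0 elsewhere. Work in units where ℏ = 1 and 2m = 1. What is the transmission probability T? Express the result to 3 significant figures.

Since E < U₀ the interior solution is evanescent with decay constant κ = √(2m(U₀ − E))/ℏ = 1.723.
κL = 4.136, sinh(κL) = 31.27.
Matching ψ, ψ′ at both faces gives T = [1 + U₀² sinh²(κL) / (4E(U₀ − E))]⁻¹ = 1/1463 = 0.000683.

T = 0.000683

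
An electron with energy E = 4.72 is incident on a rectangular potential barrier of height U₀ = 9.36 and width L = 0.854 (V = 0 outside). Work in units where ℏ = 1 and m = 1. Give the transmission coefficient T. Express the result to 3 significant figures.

E < U₀: inside the barrier ψ ∝ e^{±κx} with κ = √(2m(U₀ − E))/ℏ = 3.046.
κL = 2.602, sinh(κL) = 6.705.
The exact tunnelling result is T⁻¹ = 1 + U₀² sinh²(κL) / [4E(U₀ − E)] = 45.96, so T = 0.0218.

T = 0.0218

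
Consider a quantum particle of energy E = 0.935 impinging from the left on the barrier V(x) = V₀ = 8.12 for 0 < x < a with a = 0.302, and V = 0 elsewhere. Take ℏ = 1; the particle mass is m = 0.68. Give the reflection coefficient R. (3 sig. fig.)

R = 0.745

E < V₀: inside the barrier ψ ∝ e^{±κx} with κ = √(2m(V₀ − E))/ℏ = 3.126.
κa = 0.9440, sinh(κa) = 1.091.
Matching ψ, ψ′ at both faces gives T = [1 + V₀² sinh²(κa) / (4E(V₀ − E))]⁻¹ = 1/3.919 = 0.255.
R = 1 − T = 0.745.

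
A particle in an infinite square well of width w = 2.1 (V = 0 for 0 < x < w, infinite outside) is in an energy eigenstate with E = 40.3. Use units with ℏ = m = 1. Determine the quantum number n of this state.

For an infinite well E_n = n²π²ℏ²/(2mw²), so n = (w/πℏ)√(2mE).
n = (2.1/π) × √(2 × 1 × 40.3) = 6.001 → n = 6.

n = 6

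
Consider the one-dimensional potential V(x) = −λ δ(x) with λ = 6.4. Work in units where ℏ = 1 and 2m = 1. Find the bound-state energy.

For x ≠ 0 the bound state is ψ ∝ e^{−κ|x|}; integrating the TISE across the delta gives the cusp condition 2κ = 2mλ/ℏ², so κ = 3.200.
Then E = −ℏ²κ²/(2m) = −mλ²/(2ℏ²) = -10.24.

E = -10.2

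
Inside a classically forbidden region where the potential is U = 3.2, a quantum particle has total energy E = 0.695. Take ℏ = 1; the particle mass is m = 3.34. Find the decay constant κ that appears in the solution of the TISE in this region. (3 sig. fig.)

Since E < U the TISE in this region is ψ'' = κ²ψ with κ = √(2m(U − E))/ℏ.
κ = √(2 × 3.34 × 2.505) = 4.091.

κ = 4.09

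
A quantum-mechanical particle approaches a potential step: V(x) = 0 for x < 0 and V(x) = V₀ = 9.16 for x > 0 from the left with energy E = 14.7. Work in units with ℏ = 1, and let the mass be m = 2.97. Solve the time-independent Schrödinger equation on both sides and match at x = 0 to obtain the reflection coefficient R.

On each side the TISE gives plane waves with k = √(2m(E − V))/ℏ: k₁ = √(2·2.97·14.7) = 9.344, k₂ = √(2·2.97·5.54) = 5.737.
Continuity of ψ and ψ′ at the step yields the reflection amplitude r = (k₁ − k₂)/(k₁ + k₂) = 0.2392; thus R = |r|² = 0.05723, T = 0.9428.

R = 0.0572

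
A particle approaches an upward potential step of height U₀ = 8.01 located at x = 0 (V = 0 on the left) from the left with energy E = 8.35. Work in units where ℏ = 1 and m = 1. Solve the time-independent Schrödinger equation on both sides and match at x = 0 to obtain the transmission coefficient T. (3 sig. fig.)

The wavenumbers are k₁ = √(2mE)/ℏ = 4.087 on the left and k₂ = √(2m(E − U₀))/ℏ = 0.8246 on the right.
Matching ψ and ψ′ at x = 0 gives r = (k₁ − k₂)/(k₁ + k₂), so R = r² = 0.4411 and T = 1 − R = 0.5589.

T = 0.559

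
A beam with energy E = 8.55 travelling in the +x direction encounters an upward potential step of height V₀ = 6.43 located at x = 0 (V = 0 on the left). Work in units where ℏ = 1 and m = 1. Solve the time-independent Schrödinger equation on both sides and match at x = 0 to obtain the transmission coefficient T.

The wavenumbers are k₁ = √(2mE)/ℏ = 4.135 on the left and k₂ = √(2m(E − V₀))/ℏ = 2.059 on the right.
Continuity of ψ and ψ′ at the step yields the reflection amplitude r = (k₁ − k₂)/(k₁ + k₂) = 0.3352; thus R = |r|² = 0.1123, T = 0.8877.

T = 0.888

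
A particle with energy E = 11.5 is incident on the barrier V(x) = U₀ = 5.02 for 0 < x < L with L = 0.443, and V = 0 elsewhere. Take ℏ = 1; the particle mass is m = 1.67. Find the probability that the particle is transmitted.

E > U₀: inside the barrier k₂ = √(2m(E − U₀))/ℏ = 4.652, k₂L = 2.061.
T = [1 + U₀² sin²(k₂L) / (4E(E − U₀))]⁻¹ = 1/1.066 = 0.938.

T = 0.938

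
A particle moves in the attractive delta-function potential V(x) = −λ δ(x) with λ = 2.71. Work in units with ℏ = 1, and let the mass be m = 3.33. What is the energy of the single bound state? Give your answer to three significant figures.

E = -12.2

For x ≠ 0 the bound state is ψ ∝ e^{−κ|x|}; integrating the TISE across the delta gives the cusp condition 2κ = 2mλ/ℏ², so κ = 9.024.
Then E = −ℏ²κ²/(2m) = −mλ²/(2ℏ²) = -12.23.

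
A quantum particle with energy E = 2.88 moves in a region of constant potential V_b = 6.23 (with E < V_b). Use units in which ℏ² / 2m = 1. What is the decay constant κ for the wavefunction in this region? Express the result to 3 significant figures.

Since E < V_b the TISE in this region is ψ'' = κ²ψ with κ = √(2m(V_b − E))/ℏ.
κ = √(2 × 0.5 × 3.35) = 1.830.

κ = 1.83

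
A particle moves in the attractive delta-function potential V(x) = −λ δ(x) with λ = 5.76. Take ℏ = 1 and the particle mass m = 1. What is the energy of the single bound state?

E = -16.6

For x ≠ 0 the bound state is ψ ∝ e^{−κ|x|}; integrating the TISE across the delta gives the cusp condition 2κ = 2mλ/ℏ², so κ = 5.760.
Then E = −ℏ²κ²/(2m) = −mλ²/(2ℏ²) = -16.59.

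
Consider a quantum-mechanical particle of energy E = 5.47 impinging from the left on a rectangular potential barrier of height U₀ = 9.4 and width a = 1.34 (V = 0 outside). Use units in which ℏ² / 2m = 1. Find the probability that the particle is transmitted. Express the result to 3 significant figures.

E < U₀: inside the barrier ψ ∝ e^{±κx} with κ = √(2m(U₀ − E))/ℏ = 1.982.
κa = 2.656, sinh(κa) = 7.088.
Matching ψ, ψ′ at both faces gives T = [1 + U₀² sinh²(κa) / (4E(U₀ − E))]⁻¹ = 1/52.62 = 0.0190.

T = 0.0190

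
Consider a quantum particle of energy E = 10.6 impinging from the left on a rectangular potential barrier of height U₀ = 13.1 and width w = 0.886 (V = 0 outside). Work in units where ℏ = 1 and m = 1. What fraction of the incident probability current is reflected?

R = 0.953

Since E < U₀ the interior solution is evanescent with decay constant κ = √(2m(U₀ − E))/ℏ = 2.236.
κw = 1.981, sinh(κw) = 3.557.
The exact tunnelling result is T⁻¹ = 1 + U₀² sinh²(κw) / [4E(U₀ − E)] = 21.48, so T = 0.0466.
R = 1 − T = 0.953.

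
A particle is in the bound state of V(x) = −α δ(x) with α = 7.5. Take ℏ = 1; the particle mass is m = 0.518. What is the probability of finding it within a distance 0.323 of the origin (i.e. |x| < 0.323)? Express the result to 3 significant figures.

P = 0.919

The normalised bound state is ψ = √κ e^{−κ|x|} with κ = mα/ℏ² = 3.885.
P(|x| < d) = ∫_{−d}^{d} κ e^{−2κ|x|} dx = 1 − e^{−2κd} = 1 − e^{−2.510} = 0.9187.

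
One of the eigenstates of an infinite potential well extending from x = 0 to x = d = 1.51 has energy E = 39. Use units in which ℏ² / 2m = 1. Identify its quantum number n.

n = 3

For an infinite well E_n = n²π²ℏ²/(2md²), so n = (d/πℏ)√(2mE).
n = (1.51/π) × √(2 × 0.5 × 39) = 3.002 → n = 3.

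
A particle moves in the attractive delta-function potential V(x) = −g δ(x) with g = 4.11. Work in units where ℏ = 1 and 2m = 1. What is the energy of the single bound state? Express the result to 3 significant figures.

For x ≠ 0 the bound state is ψ ∝ e^{−κ|x|}; integrating the TISE across the delta gives the cusp condition 2κ = 2mg/ℏ², so κ = 2.055.
Then E = −ℏ²κ²/(2m) = −mg²/(2ℏ²) = -4.223.

E = -4.22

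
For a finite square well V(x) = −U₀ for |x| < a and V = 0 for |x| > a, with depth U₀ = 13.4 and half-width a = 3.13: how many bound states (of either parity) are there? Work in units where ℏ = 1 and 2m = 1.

N = 8

The dimensionless depth is z₀ = a√(2mU₀)/ℏ = 3.13 × √(13.40) = 11.46.
The even/odd transcendental equations gain one root per π/2 in z₀, giving N = 1 + ⌊2z₀/π⌋ = 1 + ⌊7.294⌋ = 8.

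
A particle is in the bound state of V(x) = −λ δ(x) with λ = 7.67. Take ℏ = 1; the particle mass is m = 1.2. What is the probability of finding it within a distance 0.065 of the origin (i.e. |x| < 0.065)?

The normalised bound state is ψ = √κ e^{−κ|x|} with κ = mλ/ℏ² = 9.204.
P(|x| < d) = ∫_{−d}^{d} κ e^{−2κ|x|} dx = 1 − e^{−2κd} = 1 − e^{−1.197} = 0.6978.

P = 0.698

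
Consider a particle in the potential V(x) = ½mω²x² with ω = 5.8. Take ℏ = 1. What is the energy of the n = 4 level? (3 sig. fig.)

E = 26.1

The oscillator eigenvalues are E_n = ℏω(n + ½), so E_4 = 5.8 × 4.5 = 26.10.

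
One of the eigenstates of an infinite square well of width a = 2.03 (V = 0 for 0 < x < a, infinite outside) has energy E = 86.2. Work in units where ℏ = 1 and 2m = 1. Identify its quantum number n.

From E_n = n²π²ℏ²/(2ma²) invert to n = √(2ma²E)/(πℏ).
n = (2.03/π) × √(2 × 0.5 × 86.2) = 5.999 → n = 6.

n = 6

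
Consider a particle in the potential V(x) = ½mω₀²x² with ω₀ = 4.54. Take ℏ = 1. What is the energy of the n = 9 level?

E = 43.1

The oscillator eigenvalues are E_n = ℏω₀(n + ½), so E_9 = 4.54 × 9.5 = 43.13.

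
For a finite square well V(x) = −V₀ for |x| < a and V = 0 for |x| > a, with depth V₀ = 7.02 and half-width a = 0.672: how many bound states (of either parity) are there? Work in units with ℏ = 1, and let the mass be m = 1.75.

The dimensionless depth is z₀ = a√(2mV₀)/ℏ = 0.672 × √(24.57) = 3.331.
The even/odd transcendental equations gain one root per π/2 in z₀, giving N = 1 + ⌊2z₀/π⌋ = 1 + ⌊2.121⌋ = 3.

N = 3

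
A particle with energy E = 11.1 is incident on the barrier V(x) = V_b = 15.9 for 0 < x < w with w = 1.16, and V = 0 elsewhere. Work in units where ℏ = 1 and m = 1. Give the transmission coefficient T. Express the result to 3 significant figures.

E < V_b: inside the barrier ψ ∝ e^{±κx} with κ = √(2m(V_b − E))/ℏ = 3.098.
κw = 3.594, sinh(κw) = 18.18.
Matching ψ, ψ′ at both faces gives T = [1 + V_b² sinh²(κw) / (4E(V_b − E))]⁻¹ = 1/393.0 = 0.00254.

T = 0.00254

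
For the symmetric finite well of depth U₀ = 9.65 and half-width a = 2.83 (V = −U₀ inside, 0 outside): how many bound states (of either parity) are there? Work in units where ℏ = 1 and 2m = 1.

The dimensionless depth is z₀ = a√(2mU₀)/ℏ = 2.83 × √(9.650) = 8.791.
A new bound state (alternating even/odd) appears each time z₀ passes a multiple of π/2, so N = ⌊2z₀/π⌋ + 1 = ⌊5.597⌋ + 1 = 6.

N = 6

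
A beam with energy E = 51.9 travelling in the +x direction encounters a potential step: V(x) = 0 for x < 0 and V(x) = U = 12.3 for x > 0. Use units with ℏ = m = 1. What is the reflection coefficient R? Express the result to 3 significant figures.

On each side the TISE gives plane waves with k = √(2m(E − V))/ℏ: k₁ = √(2·1·51.9) = 10.19, k₂ = √(2·1·39.6) = 8.899.
Continuity of ψ and ψ′ at the step yields the reflection amplitude r = (k₁ − k₂)/(k₁ + k₂) = 0.06752; thus R = |r|² = 0.004559, T = 0.9954.

R = 0.00456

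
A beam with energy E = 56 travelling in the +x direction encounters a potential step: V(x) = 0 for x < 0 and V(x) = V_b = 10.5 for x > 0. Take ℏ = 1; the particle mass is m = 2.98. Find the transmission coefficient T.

T = 0.997

The wavenumbers are k₁ = √(2mE)/ℏ = 18.27 on the left and k₂ = √(2m(E − V_b))/ℏ = 16.47 on the right.
Continuity of ψ and ψ′ at the step yields the reflection amplitude r = (k₁ − k₂)/(k₁ + k₂) = 0.05186; thus R = |r|² = 0.002690, T = 0.9973.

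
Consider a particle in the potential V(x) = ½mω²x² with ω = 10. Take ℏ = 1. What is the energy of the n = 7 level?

Using E_n = (n + ½)ℏω: E_7 = 7.5 × 10 = 75.00.

E = 75.0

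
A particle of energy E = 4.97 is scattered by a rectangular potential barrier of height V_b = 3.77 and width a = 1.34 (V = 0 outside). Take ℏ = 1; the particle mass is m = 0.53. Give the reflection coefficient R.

R = 0.373

E > V_b: inside the barrier k₂ = √(2m(E − V_b))/ℏ = 1.128, k₂a = 1.511.
T = [1 + V_b² sin²(k₂a) / (4E(E − V_b))]⁻¹ = 1/1.594 = 0.627.
R = 1 − T = 0.373.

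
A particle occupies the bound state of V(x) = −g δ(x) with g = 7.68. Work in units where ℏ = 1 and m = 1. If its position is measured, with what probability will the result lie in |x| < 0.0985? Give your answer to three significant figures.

The normalised bound state is ψ = √κ e^{−κ|x|} with κ = mg/ℏ² = 7.680.
P(|x| < d) = ∫_{−d}^{d} κ e^{−2κ|x|} dx = 1 − e^{−2κd} = 1 − e^{−1.513} = 0.7797.

P = 0.780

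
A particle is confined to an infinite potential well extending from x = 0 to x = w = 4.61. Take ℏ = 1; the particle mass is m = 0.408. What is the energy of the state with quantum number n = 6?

Requiring ψ(0) = ψ(w) = 0 quantises k = nπ/w, hence E_n = ℏ²k²/2m = n²π²ℏ²/(2mw²).
E_6 = 6² × π² / (2 × 0.408 × 4.61²) = 20.49.

E = 20.5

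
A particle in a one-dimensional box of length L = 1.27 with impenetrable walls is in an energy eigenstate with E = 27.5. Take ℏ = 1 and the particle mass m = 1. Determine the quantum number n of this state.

For an infinite well E_n = n²π²ℏ²/(2mL²), so n = (L/πℏ)√(2mE).
n = (1.27/π) × √(2 × 1 × 27.5) = 2.998 → n = 3.

n = 3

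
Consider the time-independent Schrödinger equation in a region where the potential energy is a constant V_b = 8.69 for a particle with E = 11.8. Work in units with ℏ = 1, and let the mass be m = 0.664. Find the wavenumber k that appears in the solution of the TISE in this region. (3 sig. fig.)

k = 2.03

With E > V_b the solution is oscillatory, ψ ∝ e^{±ikx} with k = √(2m(E − V_b))/ℏ.
k = √(2 × 0.664 × 3.11) = 2.032.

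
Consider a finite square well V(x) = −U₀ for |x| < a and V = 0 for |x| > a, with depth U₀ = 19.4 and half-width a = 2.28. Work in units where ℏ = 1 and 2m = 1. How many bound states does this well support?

The dimensionless depth is z₀ = a√(2mU₀)/ℏ = 2.28 × √(19.40) = 10.04.
A new bound state (alternating even/odd) appears each time z₀ passes a multiple of π/2, so N = ⌊2z₀/π⌋ + 1 = ⌊6.393⌋ + 1 = 7.

N = 7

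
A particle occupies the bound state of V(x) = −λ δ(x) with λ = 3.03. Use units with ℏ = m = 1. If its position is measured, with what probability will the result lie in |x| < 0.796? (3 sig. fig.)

P = 0.992

The normalised bound state is ψ = √κ e^{−κ|x|} with κ = mλ/ℏ² = 3.030.
P(|x| < d) = ∫_{−d}^{d} κ e^{−2κ|x|} dx = 1 − e^{−2κd} = 1 − e^{−4.824} = 0.9920.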